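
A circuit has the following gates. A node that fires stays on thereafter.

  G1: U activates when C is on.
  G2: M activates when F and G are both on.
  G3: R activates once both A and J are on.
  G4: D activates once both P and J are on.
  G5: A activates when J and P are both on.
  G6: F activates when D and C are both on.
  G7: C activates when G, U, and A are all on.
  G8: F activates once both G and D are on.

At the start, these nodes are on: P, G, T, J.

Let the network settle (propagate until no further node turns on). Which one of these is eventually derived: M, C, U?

G4: P and J on → D on.
G8: G and D on → F on.
F and G are on, so M activates (G2).
U would need C (G1), but C never turns on. C would need G, U, and A (G7), but U never turns on.

M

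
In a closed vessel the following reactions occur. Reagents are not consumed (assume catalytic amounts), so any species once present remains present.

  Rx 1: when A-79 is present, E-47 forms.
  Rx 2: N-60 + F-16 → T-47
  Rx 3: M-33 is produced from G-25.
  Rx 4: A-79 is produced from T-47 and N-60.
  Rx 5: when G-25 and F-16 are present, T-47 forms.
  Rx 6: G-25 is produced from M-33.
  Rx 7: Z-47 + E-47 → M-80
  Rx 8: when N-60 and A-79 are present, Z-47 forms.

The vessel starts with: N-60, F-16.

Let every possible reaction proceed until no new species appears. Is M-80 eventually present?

Yes

N-60 and F-16 present → T-47 forms (Rx 2).
T-47 and N-60 present → A-79 forms (Rx 4).
N-60 and A-79 present → Z-47 forms (Rx 8).
A-79 present → E-47 forms (Rx 1).
Z-47 and E-47 present → M-80 forms (Rx 7).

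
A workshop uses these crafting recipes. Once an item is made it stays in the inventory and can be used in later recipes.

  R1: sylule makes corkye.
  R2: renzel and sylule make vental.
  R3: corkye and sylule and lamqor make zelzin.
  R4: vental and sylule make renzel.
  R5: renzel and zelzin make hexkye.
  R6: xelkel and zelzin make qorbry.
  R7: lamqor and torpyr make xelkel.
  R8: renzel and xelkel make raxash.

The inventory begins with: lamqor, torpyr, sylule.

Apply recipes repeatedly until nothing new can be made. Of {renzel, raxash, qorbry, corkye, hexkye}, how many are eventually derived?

2

Using R1, sylule makes corkye.
Using R7, lamqor and torpyr make xelkel.
Using R3, corkye, sylule, and lamqor make zelzin.
xelkel and zelzin → qorbry (R6).
renzel would need vental and sylule (R4), but vental is never obtained.
raxash would need renzel and xelkel (R8), but renzel is never obtained.
qorbry: reached.
corkye: reached.
hexkye would need renzel and zelzin (R5), but renzel is never obtained.
Reached: qorbry and corkye — 2 of the 5.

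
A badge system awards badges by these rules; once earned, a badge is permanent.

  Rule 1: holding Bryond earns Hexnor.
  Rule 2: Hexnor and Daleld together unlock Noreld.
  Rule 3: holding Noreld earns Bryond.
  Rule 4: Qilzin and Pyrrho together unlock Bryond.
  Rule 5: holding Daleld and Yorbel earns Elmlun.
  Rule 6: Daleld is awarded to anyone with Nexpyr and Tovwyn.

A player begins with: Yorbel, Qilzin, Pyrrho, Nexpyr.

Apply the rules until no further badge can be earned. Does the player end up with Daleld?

No

Daleld would need Nexpyr and Tovwyn (Rule 6), but Tovwyn is never earned.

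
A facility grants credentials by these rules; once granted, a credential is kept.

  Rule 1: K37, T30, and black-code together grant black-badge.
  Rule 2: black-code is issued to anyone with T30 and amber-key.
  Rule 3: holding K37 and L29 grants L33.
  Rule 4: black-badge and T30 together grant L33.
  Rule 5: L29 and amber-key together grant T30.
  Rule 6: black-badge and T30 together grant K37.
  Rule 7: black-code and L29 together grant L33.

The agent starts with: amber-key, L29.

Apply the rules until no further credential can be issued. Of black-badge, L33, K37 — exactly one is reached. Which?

L33

Holding L29 and amber-key grants T30 (Rule 5).
Holding T30 and amber-key grants black-code (Rule 2).
Holding black-code and L29 grants L33 (Rule 7).
K37 would need black-badge and T30 (Rule 6), but black-badge is never granted. black-badge would need K37, T30, and black-code (Rule 1), but K37 is never granted.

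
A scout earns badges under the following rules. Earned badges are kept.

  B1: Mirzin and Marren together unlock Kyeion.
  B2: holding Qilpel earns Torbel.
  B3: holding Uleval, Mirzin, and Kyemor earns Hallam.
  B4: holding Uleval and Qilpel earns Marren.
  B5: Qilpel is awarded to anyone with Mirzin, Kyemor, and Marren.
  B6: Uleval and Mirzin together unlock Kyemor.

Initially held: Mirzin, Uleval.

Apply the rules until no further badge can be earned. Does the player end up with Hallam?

With Uleval and Mirzin, Kyemor is earned (B6).
With Uleval, Mirzin, and Kyemor, Hallam is earned (B3).

Yes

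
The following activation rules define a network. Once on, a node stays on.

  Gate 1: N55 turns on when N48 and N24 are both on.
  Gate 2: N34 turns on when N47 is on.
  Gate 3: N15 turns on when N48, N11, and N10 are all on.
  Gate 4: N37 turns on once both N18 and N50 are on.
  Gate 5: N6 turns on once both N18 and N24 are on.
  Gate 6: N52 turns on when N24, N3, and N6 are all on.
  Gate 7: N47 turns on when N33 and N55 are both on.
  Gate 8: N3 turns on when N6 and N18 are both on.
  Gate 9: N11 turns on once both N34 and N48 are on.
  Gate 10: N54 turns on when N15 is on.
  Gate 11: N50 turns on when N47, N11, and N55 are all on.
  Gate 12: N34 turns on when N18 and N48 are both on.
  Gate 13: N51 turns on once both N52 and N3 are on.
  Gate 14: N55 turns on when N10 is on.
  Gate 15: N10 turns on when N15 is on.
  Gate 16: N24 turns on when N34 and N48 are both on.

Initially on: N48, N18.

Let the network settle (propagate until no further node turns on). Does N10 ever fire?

No

N10 would need N15 (Gate 15), but N15 never turns on.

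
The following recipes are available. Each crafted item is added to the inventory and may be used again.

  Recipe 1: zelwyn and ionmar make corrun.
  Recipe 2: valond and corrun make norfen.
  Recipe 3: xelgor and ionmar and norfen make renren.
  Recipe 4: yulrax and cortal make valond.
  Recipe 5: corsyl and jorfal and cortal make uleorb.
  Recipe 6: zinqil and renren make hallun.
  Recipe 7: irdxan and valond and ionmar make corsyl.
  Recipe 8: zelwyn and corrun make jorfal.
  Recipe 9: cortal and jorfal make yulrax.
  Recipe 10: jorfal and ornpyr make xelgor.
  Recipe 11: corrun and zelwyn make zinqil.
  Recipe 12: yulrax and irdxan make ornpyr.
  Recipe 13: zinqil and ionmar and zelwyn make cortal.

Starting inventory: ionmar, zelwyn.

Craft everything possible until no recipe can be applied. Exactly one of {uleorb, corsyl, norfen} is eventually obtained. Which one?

norfen

Using Recipe 1, zelwyn and ionmar make corrun.
Using Recipe 11, corrun and zelwyn make zinqil.
zelwyn and corrun → jorfal (Recipe 8).
Using Recipe 13, zinqil, ionmar, and zelwyn make cortal.
Using Recipe 9, cortal and jorfal make yulrax.
yulrax and cortal → valond (Recipe 4).
valond and corrun → norfen (Recipe 2).
corsyl would need irdxan, valond, and ionmar (Recipe 7), but irdxan is never obtained. uleorb would need corsyl, jorfal, and cortal (Recipe 5), but corsyl is never obtained.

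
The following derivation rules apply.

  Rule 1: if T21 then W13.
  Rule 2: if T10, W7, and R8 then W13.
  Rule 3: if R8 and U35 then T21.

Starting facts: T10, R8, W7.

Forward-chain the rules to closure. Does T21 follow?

T21 would need R8 and U35 (Rule 3), but U35 is never established.

No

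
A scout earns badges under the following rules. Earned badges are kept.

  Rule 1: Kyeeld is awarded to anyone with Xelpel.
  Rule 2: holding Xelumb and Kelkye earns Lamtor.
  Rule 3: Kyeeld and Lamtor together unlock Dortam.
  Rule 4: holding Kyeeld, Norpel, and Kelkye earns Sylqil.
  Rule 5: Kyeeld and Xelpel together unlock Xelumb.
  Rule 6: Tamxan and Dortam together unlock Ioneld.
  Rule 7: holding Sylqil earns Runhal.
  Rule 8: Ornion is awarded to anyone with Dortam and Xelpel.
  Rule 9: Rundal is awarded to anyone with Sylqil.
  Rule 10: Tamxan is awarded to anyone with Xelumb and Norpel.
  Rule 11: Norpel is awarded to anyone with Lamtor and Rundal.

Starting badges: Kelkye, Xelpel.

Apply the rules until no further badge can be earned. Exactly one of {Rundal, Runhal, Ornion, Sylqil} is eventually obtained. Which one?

With Xelpel, Kyeeld is earned (Rule 1).
With Kyeeld and Xelpel, Xelumb is earned (Rule 5).
With Xelumb and Kelkye, Lamtor is earned (Rule 2).
With Kyeeld and Lamtor, Dortam is earned (Rule 3).
With Dortam and Xelpel, Ornion is earned (Rule 8).
Rundal would need Sylqil (Rule 9), but Sylqil is never earned. Sylqil would need Kyeeld, Norpel, and Kelkye (Rule 4), but Norpel is never earned. Runhal would need Sylqil (Rule 7), but Sylqil is never earned.

Ornion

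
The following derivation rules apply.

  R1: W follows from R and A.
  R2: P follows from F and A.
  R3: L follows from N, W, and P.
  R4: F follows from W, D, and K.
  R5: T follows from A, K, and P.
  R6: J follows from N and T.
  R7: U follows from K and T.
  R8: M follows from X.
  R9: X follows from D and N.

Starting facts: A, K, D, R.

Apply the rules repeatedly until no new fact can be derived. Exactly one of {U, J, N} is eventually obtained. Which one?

U

R and A hold, so W follows (R1).
From W, D, and K, R4 gives F.
F and A hold, so P follows (R2).
From A, K, and P, R5 gives T.
From K and T, R7 gives U.
No rule produces N, and it is not given. J would need N and T (R6), but N is never established.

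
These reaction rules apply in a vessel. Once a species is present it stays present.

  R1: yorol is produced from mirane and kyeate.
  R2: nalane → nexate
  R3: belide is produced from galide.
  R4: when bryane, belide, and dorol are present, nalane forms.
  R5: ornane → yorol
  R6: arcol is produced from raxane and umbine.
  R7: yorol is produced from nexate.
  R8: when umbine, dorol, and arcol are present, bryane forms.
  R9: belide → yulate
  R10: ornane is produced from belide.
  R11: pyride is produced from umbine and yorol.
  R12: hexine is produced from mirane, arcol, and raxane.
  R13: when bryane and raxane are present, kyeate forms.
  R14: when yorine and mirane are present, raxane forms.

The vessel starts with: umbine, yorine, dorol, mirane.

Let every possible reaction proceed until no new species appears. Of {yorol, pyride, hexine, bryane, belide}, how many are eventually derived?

4

yorine and mirane present → raxane forms (R14).
raxane and umbine present → arcol forms (R6).
mirane, arcol, and raxane present → hexine forms (R12).
umbine, dorol, and arcol present → bryane forms (R8).
bryane and raxane present → kyeate forms (R13).
mirane and kyeate present → yorol forms (R1).
umbine and yorol present → pyride forms (R11).
yorol: reached.
pyride: reached.
hexine: reached.
bryane: reached.
belide would need galide (R3), but galide never forms.
Reached: yorol, pyride, hexine, and bryane — 4 of the 5.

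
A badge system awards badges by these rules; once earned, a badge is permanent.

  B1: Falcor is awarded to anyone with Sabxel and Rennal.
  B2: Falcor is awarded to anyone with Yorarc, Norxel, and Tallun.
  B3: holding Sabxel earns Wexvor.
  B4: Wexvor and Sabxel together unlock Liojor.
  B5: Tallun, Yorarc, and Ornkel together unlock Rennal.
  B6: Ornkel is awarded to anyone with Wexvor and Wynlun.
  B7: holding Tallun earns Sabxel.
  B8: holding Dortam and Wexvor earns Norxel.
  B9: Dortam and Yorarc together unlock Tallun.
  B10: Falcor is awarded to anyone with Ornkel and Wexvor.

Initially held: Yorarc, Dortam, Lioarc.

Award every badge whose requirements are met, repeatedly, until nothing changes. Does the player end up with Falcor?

Yes

With Dortam and Yorarc, Tallun is earned (B9).
With Tallun, Sabxel is earned (B7).
With Sabxel, Wexvor is earned (B3).
With Dortam and Wexvor, Norxel is earned (B8).
With Yorarc, Norxel, and Tallun, Falcor is earned (B2).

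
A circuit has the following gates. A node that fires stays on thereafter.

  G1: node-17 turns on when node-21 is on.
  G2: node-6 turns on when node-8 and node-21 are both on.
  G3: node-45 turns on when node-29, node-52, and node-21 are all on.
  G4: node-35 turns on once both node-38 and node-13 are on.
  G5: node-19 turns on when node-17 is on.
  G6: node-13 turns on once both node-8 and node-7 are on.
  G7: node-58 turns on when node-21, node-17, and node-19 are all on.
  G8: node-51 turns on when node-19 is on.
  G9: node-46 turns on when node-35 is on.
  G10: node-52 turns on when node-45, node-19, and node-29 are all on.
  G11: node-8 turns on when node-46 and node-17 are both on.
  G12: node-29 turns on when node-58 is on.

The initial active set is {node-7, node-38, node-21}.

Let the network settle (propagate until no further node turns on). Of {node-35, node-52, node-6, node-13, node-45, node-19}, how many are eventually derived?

G1: node-21 on → node-17 on.
G5: node-17 on → node-19 on.
node-35 would need node-38 and node-13 (G4), but node-13 never turns on.
node-52 would need node-45, node-19, and node-29 (G10), but node-45 never turns on.
node-6 would need node-8 and node-21 (G2), but node-8 never turns on.
node-13 would need node-8 and node-7 (G6), but node-8 never turns on.
node-45 would need node-29, node-52, and node-21 (G3), but node-52 never turns on.
node-19: reached.
Reached: node-19 — 1 of the 6.

1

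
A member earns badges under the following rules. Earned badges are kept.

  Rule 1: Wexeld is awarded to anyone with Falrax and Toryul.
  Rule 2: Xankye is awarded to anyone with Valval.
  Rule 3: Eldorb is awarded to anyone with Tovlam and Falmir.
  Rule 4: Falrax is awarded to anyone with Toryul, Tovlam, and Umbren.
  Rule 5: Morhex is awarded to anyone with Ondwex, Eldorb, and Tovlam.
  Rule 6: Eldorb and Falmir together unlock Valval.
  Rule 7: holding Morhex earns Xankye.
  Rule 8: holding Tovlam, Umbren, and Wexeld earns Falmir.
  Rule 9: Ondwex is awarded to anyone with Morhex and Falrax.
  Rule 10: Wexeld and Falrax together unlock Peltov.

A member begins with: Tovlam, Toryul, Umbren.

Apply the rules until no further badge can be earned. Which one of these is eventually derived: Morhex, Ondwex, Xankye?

With Toryul, Tovlam, and Umbren, Falrax is earned (Rule 4).
With Falrax and Toryul, Wexeld is earned (Rule 1).
With Tovlam, Umbren, and Wexeld, Falmir is earned (Rule 8).
With Tovlam and Falmir, Eldorb is earned (Rule 3).
With Eldorb and Falmir, Valval is earned (Rule 6).
With Valval, Xankye is earned (Rule 2).
Morhex would need Ondwex, Eldorb, and Tovlam (Rule 5), but Ondwex is never earned. Ondwex would need Morhex and Falrax (Rule 9), but Morhex is never earned.

Xankye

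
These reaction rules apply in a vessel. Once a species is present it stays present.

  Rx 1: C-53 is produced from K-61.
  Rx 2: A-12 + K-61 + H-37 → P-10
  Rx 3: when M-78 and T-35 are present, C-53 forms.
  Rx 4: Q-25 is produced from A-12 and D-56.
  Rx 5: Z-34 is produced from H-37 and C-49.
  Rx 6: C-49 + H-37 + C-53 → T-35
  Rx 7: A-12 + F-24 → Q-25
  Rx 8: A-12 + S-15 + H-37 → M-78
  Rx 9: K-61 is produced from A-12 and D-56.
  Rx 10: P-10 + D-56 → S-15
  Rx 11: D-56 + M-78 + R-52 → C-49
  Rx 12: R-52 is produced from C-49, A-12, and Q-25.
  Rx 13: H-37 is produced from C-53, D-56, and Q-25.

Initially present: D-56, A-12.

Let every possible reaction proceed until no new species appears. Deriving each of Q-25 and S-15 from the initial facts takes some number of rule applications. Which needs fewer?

Q-25

Q-25: A-12 and D-56 present → Q-25 forms (Rx 4). [1 rule application]
S-15: A-12 and D-56 present → Q-25 forms (Rx 4). A-12 and D-56 present → K-61 forms (Rx 9). K-61 present → C-53 forms (Rx 1). C-53, D-56, and Q-25 present → H-37 forms (Rx 13). A-12, K-61, and H-37 present → P-10 forms (Rx 2). P-10 and D-56 present → S-15 forms (Rx 10). [6 rule applications]
Q-25 needs fewer.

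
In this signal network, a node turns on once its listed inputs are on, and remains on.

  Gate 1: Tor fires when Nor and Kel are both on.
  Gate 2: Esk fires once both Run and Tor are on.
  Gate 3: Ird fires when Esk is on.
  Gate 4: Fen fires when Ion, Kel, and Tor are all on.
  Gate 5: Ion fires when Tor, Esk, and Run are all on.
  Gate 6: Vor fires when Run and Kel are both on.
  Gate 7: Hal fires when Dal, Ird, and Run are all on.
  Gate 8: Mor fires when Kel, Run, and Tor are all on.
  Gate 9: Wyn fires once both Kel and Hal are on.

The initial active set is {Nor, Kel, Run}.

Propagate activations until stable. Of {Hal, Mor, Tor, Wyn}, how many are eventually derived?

2

Gate 1: Nor and Kel on → Tor on.
Gate 8: Kel, Run, and Tor on → Mor on.
Hal would need Dal, Ird, and Run (Gate 7), but Dal never turns on.
Mor: reached.
Tor: reached.
Wyn would need Kel and Hal (Gate 9), but Hal never turns on.
Reached: Mor and Tor — 2 of the 4.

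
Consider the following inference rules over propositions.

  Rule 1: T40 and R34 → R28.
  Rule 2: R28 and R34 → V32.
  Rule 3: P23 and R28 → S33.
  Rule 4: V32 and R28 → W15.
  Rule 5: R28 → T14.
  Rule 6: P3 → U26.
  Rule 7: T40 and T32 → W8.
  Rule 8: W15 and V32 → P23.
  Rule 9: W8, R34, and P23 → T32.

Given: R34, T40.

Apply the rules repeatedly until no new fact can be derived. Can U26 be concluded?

U26 would need P3 (Rule 6), but P3 is never established.

No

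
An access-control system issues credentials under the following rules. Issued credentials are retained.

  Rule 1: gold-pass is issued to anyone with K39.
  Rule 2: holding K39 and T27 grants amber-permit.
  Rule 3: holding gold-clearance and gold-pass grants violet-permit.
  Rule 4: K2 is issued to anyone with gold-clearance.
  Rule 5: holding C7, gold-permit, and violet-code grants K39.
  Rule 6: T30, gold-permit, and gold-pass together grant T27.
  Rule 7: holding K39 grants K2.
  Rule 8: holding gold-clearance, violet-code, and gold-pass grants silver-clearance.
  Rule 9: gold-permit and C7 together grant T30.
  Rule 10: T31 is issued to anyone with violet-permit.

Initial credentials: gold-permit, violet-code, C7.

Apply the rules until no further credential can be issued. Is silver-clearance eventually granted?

No

silver-clearance would need gold-clearance, violet-code, and gold-pass (Rule 8), but gold-clearance is never granted.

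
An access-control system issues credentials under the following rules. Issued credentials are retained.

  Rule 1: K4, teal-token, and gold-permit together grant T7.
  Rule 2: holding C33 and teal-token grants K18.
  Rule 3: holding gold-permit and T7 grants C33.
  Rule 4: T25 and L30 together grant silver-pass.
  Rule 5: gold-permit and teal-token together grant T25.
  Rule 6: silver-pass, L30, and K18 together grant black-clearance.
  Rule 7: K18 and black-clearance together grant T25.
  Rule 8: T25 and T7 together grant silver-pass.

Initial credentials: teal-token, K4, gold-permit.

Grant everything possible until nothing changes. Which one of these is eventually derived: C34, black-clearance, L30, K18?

K18

Holding K4, teal-token, and gold-permit grants T7 (Rule 1).
Holding gold-permit and T7 grants C33 (Rule 3).
Holding C33 and teal-token grants K18 (Rule 2).
No rule produces C34, and it is not given. black-clearance would need silver-pass, L30, and K18 (Rule 6), but L30 is never granted. No rule produces L30, and it is not given.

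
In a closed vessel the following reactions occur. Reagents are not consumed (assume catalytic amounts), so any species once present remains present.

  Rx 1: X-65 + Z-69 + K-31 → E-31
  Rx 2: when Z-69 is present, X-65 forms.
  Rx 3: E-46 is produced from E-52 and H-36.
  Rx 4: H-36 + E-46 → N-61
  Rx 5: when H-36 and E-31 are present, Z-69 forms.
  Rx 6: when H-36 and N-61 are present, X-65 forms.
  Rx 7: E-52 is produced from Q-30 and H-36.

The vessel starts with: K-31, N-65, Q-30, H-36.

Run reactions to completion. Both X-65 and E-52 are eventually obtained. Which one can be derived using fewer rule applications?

E-52

E-52: Q-30 and H-36 present → E-52 forms (Rx 7). [1 rule application]
X-65: Q-30 and H-36 present → E-52 forms (Rx 7). E-52 and H-36 present → E-46 forms (Rx 3). H-36 and E-46 present → N-61 forms (Rx 4). H-36 and N-61 present → X-65 forms (Rx 6). [4 rule applications]
E-52 needs fewer.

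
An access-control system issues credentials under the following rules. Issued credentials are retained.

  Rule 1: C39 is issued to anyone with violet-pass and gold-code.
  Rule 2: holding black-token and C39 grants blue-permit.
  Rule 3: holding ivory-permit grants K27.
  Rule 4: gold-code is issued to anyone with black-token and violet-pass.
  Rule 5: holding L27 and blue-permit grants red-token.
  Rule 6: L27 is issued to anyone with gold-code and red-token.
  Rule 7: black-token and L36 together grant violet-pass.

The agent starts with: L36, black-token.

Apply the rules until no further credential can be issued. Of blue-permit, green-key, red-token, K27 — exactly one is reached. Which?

blue-permit

Holding black-token and L36 grants violet-pass (Rule 7).
Holding black-token and violet-pass grants gold-code (Rule 4).
Holding violet-pass and gold-code grants C39 (Rule 1).
Holding black-token and C39 grants blue-permit (Rule 2).
red-token would need L27 and blue-permit (Rule 5), but L27 is never granted. No rule produces green-key, and it is not given. K27 would need ivory-permit (Rule 3), but ivory-permit is never granted.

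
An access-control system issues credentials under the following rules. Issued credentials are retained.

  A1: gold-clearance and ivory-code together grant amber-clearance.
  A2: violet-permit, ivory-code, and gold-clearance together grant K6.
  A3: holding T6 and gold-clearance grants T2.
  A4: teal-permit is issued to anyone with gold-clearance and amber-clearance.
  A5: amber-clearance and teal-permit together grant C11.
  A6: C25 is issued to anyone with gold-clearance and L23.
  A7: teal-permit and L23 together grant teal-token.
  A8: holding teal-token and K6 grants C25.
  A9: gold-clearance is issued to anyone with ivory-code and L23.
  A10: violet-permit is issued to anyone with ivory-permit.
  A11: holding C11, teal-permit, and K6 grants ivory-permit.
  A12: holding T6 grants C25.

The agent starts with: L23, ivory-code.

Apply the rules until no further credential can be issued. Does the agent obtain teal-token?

Holding ivory-code and L23 grants gold-clearance (A9).
Holding gold-clearance and ivory-code grants amber-clearance (A1).
Holding gold-clearance and amber-clearance grants teal-permit (A4).
Holding teal-permit and L23 grants teal-token (A7).

Yes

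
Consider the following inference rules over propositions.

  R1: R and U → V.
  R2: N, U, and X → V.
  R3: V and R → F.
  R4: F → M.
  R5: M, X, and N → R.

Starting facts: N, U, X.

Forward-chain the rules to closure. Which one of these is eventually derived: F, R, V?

V

From N, U, and X, R2 gives V.
R would need M, X, and N (R5), but M is never established. F would need V and R (R3), but R is never established.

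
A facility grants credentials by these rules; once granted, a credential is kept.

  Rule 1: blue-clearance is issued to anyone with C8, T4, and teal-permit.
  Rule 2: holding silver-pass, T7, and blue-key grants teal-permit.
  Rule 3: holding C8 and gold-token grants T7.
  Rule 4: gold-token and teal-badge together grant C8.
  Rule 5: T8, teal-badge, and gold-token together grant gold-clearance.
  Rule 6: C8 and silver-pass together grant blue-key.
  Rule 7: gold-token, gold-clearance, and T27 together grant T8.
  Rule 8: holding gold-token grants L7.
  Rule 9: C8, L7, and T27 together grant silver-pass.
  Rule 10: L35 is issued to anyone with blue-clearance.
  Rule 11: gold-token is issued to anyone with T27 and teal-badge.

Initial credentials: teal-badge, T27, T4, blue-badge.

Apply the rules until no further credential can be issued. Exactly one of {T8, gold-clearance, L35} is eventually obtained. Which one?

L35

Holding T27 and teal-badge grants gold-token (Rule 11).
Holding gold-token grants L7 (Rule 8).
Holding gold-token and teal-badge grants C8 (Rule 4).
Holding C8, L7, and T27 grants silver-pass (Rule 9).
Holding C8 and gold-token grants T7 (Rule 3).
Holding C8 and silver-pass grants blue-key (Rule 6).
Holding silver-pass, T7, and blue-key grants teal-permit (Rule 2).
Holding C8, T4, and teal-permit grants blue-clearance (Rule 1).
Holding blue-clearance grants L35 (Rule 10).
T8 would need gold-token, gold-clearance, and T27 (Rule 7), but gold-clearance is never granted. gold-clearance would need T8, teal-badge, and gold-token (Rule 5), but T8 is never granted.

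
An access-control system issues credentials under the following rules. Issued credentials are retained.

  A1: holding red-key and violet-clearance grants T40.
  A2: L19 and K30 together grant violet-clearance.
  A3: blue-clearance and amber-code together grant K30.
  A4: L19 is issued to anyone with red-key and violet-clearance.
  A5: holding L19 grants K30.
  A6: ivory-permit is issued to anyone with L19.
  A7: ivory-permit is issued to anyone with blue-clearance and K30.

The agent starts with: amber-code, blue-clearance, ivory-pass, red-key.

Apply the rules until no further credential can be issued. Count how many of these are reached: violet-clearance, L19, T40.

0

violet-clearance would need L19 and K30 (A2), but L19 is never granted.
L19 would need red-key and violet-clearance (A4), but violet-clearance is never granted.
T40 would need red-key and violet-clearance (A1), but violet-clearance is never granted.
None of the 3 are reached.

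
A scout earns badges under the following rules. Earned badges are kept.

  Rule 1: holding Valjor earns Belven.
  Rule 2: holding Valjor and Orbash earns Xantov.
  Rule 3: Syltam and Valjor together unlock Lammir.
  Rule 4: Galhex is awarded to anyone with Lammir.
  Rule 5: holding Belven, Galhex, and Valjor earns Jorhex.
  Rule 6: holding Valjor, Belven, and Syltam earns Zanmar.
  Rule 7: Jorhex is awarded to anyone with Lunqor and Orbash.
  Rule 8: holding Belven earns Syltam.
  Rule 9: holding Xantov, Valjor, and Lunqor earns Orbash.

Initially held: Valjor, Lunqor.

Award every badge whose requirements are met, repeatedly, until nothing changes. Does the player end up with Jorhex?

Yes

With Valjor, Belven is earned (Rule 1).
With Belven, Syltam is earned (Rule 8).
With Syltam and Valjor, Lammir is earned (Rule 3).
With Lammir, Galhex is earned (Rule 4).
With Belven, Galhex, and Valjor, Jorhex is earned (Rule 5).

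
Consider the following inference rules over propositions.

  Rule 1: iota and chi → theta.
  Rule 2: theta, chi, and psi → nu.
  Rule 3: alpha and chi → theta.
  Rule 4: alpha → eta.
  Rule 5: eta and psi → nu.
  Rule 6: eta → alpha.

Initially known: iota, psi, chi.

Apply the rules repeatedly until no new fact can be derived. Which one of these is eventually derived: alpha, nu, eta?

iota and chi hold, so theta follows (Rule 1).
From theta, chi, and psi, Rule 2 gives nu.
eta would need alpha (Rule 4), but alpha is never established. alpha would need eta (Rule 6), but eta is never established.

nu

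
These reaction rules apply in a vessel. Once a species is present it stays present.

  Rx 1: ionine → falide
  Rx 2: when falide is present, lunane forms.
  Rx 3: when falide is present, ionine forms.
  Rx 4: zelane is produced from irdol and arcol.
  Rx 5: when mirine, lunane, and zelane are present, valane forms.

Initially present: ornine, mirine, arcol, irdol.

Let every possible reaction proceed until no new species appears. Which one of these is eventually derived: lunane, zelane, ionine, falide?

zelane

irdol and arcol present → zelane forms (Rx 4).
lunane would need falide (Rx 2), but falide never forms. falide would need ionine (Rx 1), but ionine never forms. ionine would need falide (Rx 3), but falide never forms.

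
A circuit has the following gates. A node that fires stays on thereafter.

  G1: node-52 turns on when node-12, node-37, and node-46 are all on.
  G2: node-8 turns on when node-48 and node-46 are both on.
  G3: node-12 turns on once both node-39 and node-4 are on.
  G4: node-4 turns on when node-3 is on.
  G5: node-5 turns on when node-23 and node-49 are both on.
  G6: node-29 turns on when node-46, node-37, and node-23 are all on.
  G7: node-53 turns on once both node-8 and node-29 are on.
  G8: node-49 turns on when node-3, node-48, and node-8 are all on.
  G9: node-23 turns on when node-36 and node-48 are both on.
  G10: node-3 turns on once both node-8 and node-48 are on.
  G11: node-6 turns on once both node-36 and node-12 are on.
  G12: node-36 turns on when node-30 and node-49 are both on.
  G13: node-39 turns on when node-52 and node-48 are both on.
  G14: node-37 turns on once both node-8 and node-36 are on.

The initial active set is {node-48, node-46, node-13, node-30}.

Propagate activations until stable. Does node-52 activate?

No

node-52 would need node-12, node-37, and node-46 (G1), but node-12 never turns on.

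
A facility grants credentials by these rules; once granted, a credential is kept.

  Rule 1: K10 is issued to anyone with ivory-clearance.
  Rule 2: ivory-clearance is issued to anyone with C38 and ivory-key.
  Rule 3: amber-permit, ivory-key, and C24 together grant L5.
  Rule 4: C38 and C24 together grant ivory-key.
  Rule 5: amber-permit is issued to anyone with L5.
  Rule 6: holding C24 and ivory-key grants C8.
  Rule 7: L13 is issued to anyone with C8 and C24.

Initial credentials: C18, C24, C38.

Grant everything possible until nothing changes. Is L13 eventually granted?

Yes

Holding C38 and C24 grants ivory-key (Rule 4).
Holding C24 and ivory-key grants C8 (Rule 6).
Holding C8 and C24 grants L13 (Rule 7).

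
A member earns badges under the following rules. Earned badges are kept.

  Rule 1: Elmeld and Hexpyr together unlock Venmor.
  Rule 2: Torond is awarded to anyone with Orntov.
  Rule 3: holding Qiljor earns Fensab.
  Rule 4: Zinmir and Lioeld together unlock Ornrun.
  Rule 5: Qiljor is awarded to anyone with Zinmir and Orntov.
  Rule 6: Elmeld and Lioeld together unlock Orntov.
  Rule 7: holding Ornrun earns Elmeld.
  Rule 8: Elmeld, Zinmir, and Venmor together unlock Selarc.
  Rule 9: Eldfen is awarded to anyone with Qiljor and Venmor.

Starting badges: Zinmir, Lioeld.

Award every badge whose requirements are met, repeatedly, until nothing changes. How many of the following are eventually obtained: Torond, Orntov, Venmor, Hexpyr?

With Zinmir and Lioeld, Ornrun is earned (Rule 4).
With Ornrun, Elmeld is earned (Rule 7).
With Elmeld and Lioeld, Orntov is earned (Rule 6).
With Orntov, Torond is earned (Rule 2).
Torond: reached.
Orntov: reached.
Venmor would need Elmeld and Hexpyr (Rule 1), but Hexpyr is never earned.
No rule produces Hexpyr, and it is not given.
Reached: Torond and Orntov — 2 of the 4.

2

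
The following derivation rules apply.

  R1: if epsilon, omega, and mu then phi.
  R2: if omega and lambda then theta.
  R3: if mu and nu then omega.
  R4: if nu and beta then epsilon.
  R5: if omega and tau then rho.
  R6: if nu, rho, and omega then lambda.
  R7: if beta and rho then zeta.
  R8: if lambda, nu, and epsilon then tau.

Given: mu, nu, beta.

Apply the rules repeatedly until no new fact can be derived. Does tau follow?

tau would need lambda, nu, and epsilon (R8), but lambda is never established.

No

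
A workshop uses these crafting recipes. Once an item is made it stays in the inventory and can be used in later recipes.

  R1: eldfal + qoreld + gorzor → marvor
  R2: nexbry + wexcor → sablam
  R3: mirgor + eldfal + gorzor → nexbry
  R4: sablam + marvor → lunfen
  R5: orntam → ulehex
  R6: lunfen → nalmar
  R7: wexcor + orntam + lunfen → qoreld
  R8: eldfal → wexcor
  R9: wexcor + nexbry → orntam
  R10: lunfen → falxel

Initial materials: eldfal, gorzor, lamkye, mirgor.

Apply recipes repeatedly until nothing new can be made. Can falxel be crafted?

falxel would need lunfen (R10), but lunfen is never obtained.

No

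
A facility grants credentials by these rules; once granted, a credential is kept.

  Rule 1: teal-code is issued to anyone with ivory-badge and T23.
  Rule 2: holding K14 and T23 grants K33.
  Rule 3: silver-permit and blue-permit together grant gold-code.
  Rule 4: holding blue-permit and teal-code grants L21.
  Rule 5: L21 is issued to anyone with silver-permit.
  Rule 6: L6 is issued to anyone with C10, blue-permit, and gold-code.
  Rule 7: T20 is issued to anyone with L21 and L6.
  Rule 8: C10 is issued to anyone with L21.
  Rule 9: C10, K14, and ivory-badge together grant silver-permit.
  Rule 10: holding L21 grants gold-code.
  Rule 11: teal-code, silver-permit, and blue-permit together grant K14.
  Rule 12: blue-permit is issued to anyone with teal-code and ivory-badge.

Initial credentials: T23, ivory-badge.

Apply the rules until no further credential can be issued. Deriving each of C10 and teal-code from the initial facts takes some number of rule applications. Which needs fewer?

teal-code: Holding ivory-badge and T23 grants teal-code (Rule 1). [1 rule application]
C10: Holding ivory-badge and T23 grants teal-code (Rule 1). Holding teal-code and ivory-badge grants blue-permit (Rule 12). Holding blue-permit and teal-code grants L21 (Rule 4). Holding L21 grants C10 (Rule 8). [4 rule applications]
teal-code needs fewer.

teal-code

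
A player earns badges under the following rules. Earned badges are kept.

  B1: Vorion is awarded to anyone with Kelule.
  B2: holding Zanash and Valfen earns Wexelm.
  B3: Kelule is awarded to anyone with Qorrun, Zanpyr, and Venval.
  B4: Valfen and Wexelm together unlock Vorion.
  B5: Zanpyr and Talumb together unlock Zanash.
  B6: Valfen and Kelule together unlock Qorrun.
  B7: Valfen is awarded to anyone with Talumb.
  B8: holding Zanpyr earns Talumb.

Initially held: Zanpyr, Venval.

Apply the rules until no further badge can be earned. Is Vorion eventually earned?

With Zanpyr, Talumb is earned (B8).
With Zanpyr and Talumb, Zanash is earned (B5).
With Talumb, Valfen is earned (B7).
With Zanash and Valfen, Wexelm is earned (B2).
With Valfen and Wexelm, Vorion is earned (B4).

Yes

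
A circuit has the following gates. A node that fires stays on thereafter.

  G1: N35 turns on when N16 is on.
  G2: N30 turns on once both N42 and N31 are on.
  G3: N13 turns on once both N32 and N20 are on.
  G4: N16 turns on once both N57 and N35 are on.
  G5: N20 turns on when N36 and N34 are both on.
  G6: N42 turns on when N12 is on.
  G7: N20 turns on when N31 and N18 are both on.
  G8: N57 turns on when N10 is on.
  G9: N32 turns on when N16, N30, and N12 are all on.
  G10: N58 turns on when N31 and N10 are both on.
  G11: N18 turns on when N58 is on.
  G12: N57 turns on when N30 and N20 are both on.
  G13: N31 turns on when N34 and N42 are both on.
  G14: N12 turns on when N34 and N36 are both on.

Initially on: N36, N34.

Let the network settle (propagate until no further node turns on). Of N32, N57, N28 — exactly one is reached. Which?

N36 and N34 are on, so N20 turns on (G5).
N34 and N36 are on, so N12 turns on (G14).
N12 is on, so N42 turns on (G6).
N34 and N42 are on, so N31 turns on (G13).
G2: N42 and N31 on → N30 on.
N30 and N20 are on, so N57 turns on (G12).
No rule produces N28, and it is not given. N32 would need N16, N30, and N12 (G9), but N16 never turns on.

N57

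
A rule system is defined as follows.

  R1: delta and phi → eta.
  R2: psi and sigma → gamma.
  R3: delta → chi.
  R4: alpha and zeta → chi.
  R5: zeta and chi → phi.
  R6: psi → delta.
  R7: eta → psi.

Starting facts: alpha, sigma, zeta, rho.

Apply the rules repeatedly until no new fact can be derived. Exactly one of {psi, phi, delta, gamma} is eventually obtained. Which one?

alpha and zeta hold, so chi follows (R4).
zeta and chi hold, so phi follows (R5).
psi would need eta (R7), but eta is never established. gamma would need psi and sigma (R2), but psi is never established. delta would need psi (R6), but psi is never established.

phi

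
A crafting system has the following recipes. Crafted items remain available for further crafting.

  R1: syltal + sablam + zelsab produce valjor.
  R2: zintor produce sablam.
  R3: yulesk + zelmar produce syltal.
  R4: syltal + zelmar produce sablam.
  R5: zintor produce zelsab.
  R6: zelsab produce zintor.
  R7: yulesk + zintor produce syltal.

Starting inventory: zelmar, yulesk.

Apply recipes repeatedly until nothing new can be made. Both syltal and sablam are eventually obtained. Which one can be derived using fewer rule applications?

syltal: Using R3, yulesk and zelmar make syltal. [1 rule application]
sablam: yulesk + zelmar → syltal (R3). Using R4, syltal and zelmar make sablam. [2 rule applications]
syltal needs fewer.

syltal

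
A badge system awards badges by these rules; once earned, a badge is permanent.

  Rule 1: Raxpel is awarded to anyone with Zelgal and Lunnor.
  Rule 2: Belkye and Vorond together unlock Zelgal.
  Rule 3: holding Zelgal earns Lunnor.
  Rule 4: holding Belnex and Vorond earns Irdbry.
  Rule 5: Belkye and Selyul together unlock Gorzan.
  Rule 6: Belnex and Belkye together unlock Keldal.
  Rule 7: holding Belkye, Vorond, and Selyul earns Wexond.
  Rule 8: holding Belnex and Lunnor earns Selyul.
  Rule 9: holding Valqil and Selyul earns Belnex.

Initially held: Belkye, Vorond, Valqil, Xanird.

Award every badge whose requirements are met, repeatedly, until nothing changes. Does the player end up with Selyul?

Selyul would need Belnex and Lunnor (Rule 8), but Belnex is never earned.

No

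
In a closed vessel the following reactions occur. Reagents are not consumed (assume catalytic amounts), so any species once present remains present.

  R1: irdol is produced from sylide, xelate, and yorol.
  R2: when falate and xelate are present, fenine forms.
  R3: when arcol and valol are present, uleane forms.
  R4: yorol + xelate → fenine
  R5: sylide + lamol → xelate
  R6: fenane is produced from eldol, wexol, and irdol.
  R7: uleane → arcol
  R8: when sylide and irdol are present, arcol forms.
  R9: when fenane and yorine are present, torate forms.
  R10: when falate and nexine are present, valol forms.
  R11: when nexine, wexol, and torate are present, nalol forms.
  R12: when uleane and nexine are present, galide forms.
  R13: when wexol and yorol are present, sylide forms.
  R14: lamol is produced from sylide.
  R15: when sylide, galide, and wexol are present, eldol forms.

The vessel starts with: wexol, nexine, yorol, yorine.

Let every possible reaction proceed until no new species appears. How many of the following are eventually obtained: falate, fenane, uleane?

No rule produces falate, and it is not given.
fenane would need eldol, wexol, and irdol (R6), but eldol never forms.
uleane would need arcol and valol (R3), but valol never forms.
None of the 3 are reached.

0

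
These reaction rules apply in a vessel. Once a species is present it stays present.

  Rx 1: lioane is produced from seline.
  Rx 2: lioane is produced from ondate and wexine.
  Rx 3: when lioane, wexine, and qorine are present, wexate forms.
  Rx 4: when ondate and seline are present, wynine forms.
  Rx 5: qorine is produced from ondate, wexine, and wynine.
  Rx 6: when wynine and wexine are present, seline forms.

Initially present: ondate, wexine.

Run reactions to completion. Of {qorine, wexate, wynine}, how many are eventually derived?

0

qorine would need ondate, wexine, and wynine (Rx 5), but wynine never forms.
wexate would need lioane, wexine, and qorine (Rx 3), but qorine never forms.
wynine would need ondate and seline (Rx 4), but seline never forms.
None of the 3 are reached.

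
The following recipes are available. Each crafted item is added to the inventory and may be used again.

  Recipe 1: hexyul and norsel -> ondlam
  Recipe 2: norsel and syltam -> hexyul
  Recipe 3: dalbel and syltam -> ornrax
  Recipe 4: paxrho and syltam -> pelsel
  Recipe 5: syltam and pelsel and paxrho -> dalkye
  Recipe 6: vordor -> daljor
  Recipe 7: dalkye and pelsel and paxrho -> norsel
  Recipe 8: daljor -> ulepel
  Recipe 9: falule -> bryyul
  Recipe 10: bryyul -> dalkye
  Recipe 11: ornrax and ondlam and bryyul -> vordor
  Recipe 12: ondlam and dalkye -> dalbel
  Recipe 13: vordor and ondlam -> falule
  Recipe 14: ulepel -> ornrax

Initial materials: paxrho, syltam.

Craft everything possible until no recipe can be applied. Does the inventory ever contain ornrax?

paxrho and syltam -> pelsel (Recipe 4).
syltam and pelsel and paxrho -> dalkye (Recipe 5).
dalkye and pelsel and paxrho -> norsel (Recipe 7).
norsel and syltam -> hexyul (Recipe 2).
Using Recipe 1, hexyul and norsel make ondlam.
Using Recipe 12, ondlam and dalkye make dalbel.
Using Recipe 3, dalbel and syltam make ornrax.

Yes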